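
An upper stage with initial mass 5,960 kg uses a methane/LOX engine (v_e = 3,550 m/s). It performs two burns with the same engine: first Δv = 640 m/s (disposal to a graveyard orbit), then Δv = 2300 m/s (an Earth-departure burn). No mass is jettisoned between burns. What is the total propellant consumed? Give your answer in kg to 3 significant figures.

After the first burn: m = 5960 × exp(−640/3550.0) = 5960 × 0.83503 = 4,976.78 kg.
After the second burn: m = 4,976.78 × exp(−2300/3550.0) = 4,976.78 × 0.52315 = 2,603.6 kg.
Total propellant = m₀ − m_final = 5960 − 2,603.6 = 3,356.4 kg.

total propellant consumed ≈ 3360 kg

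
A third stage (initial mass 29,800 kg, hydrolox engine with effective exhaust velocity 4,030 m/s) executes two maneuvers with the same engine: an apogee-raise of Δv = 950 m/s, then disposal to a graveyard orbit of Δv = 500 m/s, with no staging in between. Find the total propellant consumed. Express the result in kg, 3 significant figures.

After the first burn: m = 29800 × exp(−950/4030.0) = 29800 × 0.78999 = 23,541.7 kg.
After the second burn: m = 23,541.7 × exp(−500/4030.0) = 23,541.7 × 0.88332 = 20,794.9 kg.
Total propellant = m₀ − m_final = 29800 − 20,794.9 = 9,005.1 kg.

total propellant consumed ≈ 9010 kg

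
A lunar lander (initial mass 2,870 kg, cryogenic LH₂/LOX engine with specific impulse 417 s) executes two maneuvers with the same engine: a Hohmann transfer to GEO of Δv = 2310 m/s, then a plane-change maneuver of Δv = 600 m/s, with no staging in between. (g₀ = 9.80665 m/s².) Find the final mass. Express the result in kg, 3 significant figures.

v_e = Isp · g₀ = 417 × 9.80665 = 4089.4 m/s.
After the first burn: m = 2870 × exp(−2310/4089.4) = 2870 × 0.56843 = 1,631.39 kg.
After the second burn: m = 1,631.39 × exp(−600/4089.4) = 1,631.39 × 0.86353 = 1,408.75 kg.

final mass ≈ 1410 kg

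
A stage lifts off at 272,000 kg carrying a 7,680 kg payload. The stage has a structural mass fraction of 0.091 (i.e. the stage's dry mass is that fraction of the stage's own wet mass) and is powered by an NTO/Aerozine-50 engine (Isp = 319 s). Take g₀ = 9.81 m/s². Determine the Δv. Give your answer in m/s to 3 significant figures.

Stage wet mass = m₀ − payload = 272,000 − 7,680 = 264,320 kg.
Stage dry mass = ε × stage wet mass = 0.091 × 264,320 = 24,053.1 kg.
Burnout mass m_f = stage dry + payload = 24,053.1 + 7,680 = 31,733.1 kg.
v_e = Isp · g₀ = 319 × 9.81 = 3129.4 m/s.
From the ideal rocket equation, Δv = v_e · ln(272,000/31,733.1) = 3129.4 × ln(8.571) = 3129.4 × 2.1484 ≈ 6723 m/s.

Δv ≈ 6720 m/s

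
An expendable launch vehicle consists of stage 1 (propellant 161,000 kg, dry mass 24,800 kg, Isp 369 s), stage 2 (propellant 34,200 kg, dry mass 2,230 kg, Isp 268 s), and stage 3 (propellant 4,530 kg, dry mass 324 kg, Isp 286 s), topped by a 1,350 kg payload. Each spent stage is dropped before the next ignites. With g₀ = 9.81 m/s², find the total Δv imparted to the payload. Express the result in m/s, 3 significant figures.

Ignition mass of stage 1 = 161,000+24,800 + 34,200+2,230 + 4,530+324 + 1,350 = 228,434 kg.
Stage 1: m₀ = 228,434 kg, m_f = 228,434 − 161,000 = 67,434 kg; Δv = 369×9.81×ln(3.388) = 3619.9×1.2201 ≈ 4417 m/s.
Stage 2: m₀ = 42,634 kg, m_f = 42,634 − 34,200 = 8,434 kg; Δv = 268×9.81×ln(5.055) = 2629.1×1.6204 ≈ 4260 m/s.
Stage 3: m₀ = 6,204 kg, m_f = 6,204 − 4,530 = 1,674 kg; Δv = 286×9.81×ln(3.706) = 2805.7×1.3100 ≈ 3675 m/s.
Total Δv = 4417 + 4260 + 3675 = 12352 m/s.

Δv ≈ 12400 m/s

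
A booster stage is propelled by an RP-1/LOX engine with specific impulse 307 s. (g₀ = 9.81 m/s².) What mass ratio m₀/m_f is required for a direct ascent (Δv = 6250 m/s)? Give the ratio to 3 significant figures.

v_e = Isp · g₀ = 307 × 9.81 = 3011.7 m/s.
Rocket equation: m₀/m_f = exp(Δv / v_e) = exp(6250 / 3011.7) = exp(2.0753) = 7.9666.

mass ratio ≈ 7.97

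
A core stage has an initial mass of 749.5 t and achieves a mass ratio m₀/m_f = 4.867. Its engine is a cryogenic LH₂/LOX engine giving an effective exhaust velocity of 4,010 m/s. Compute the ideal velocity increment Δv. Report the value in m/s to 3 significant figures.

Δv ≈ 6350 m/s

Rocket equation: Δv = v_e · ln(4.867) = 4010.0 × 1.5825 ≈ 6345.7 m/s.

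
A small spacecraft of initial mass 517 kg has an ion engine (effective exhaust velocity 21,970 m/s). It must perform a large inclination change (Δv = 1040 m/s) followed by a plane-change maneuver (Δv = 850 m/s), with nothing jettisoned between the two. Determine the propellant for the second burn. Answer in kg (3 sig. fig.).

propellant for the second burn ≈ 18.7 kg

After the first burn: m = 517 × exp(−1040/21970.0) = 517 × 0.95377 = 493.099 kg.
After the second burn: m = 493.099 × exp(−850/21970.0) = 493.099 × 0.96205 = 474.386 kg.
Second-burn propellant = 493.099 − 474.386 = 18.713 kg.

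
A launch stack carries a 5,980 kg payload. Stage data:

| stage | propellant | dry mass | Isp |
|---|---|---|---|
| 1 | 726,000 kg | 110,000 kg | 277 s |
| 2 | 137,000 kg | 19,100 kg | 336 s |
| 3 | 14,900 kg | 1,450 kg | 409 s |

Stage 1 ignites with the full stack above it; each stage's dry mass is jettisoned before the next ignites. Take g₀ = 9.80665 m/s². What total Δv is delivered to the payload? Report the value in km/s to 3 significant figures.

Ignition mass of stage 1 = 726,000+110,000 + 137,000+19,100 + 14,900+1,450 + 5,980 = 1,014,430 kg.
Stage 1: m₀ = 1,014,430 kg, m_f = 1,014,430 − 726,000 = 288,430 kg; Δv = 277×9.80665×ln(3.517) = 2716.4×1.2576 ≈ 3416 m/s.
Stage 2: m₀ = 178,430 kg, m_f = 178,430 − 137,000 = 41,430 kg; Δv = 336×9.80665×ln(4.307) = 3295.0×1.4602 ≈ 4811 m/s.
Stage 3: m₀ = 22,330 kg, m_f = 22,330 − 14,900 = 7,430 kg; Δv = 409×9.80665×ln(3.005) = 4010.9×1.1004 ≈ 4414 m/s.
Total Δv = 3416 + 4811 + 4414 = 12641 m/s.

Δv ≈ 12.6 km/s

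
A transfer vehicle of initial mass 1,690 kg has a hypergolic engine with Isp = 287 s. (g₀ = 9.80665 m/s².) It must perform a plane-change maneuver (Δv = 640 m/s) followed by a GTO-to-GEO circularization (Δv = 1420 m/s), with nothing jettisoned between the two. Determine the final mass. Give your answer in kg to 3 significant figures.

final mass ≈ 813 kg

v_e = Isp · g₀ = 287 × 9.80665 = 2814.5 m/s.
After the first burn: m = 1690 × exp(−640/2814.5) = 1690 × 0.79661 = 1,346.27 kg.
After the second burn: m = 1,346.27 × exp(−1420/2814.5) = 1,346.27 × 0.60379 = 812.864 kg.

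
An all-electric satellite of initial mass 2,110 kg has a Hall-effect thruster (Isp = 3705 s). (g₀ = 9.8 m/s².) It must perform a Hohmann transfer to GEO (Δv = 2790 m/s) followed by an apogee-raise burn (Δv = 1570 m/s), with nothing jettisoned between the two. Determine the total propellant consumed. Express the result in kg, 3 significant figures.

v_e = Isp · g₀ = 3705 × 9.8 = 36309.0 m/s.
After the first burn: m = 2110 × exp(−2790/36309.0) = 2110 × 0.92604 = 1,953.94 kg.
After the second burn: m = 1,953.94 × exp(−1570/36309.0) = 1,953.94 × 0.95768 = 1,871.25 kg.
Total propellant = m₀ − m_final = 2110 − 1,871.25 = 238.75 kg.

total propellant consumed ≈ 239 kg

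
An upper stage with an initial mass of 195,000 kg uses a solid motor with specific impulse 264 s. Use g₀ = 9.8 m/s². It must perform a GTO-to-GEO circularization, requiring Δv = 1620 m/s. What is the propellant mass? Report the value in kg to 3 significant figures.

propellant mass ≈ 90700 kg

v_e = Isp · g₀ = 264 × 9.8 = 2587.2 m/s.
By the Tsiolkovsky rocket equation, m₀/m_f = exp(Δv / v_e) = exp(1620 / 2587.2) = exp(0.6262) = 1.8704.
m_f = 195,000 / 1.8704 = 104,256 kg, so propellant = m₀ − m_f = 195,000 − 104,256 = 90,744 kg.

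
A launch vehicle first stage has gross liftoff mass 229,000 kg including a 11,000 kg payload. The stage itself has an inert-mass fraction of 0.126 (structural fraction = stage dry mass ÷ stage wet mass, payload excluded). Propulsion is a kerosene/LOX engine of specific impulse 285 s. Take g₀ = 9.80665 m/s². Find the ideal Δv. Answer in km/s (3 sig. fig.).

Stage wet mass = m₀ − payload = 229,000 − 11,000 = 218,000 kg.
Stage dry mass = ε × stage wet mass = 0.126 × 218,000 = 27,468 kg.
Burnout mass m_f = stage dry + payload = 27,468 + 11,000 = 38,468 kg.
v_e = Isp · g₀ = 285 × 9.80665 = 2794.9 m/s.
Δv = v_e · ln(229,000/38,468) = 2794.9 × ln(5.953) = 2794.9 × 1.7839 ≈ 4986 m/s.

Δv ≈ 4.99 km/s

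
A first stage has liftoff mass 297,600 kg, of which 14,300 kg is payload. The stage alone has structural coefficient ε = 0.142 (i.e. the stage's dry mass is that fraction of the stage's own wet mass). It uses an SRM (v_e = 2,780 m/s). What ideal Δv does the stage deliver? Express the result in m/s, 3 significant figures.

Stage wet mass = m₀ − payload = 297,600 − 14,300 = 283,300 kg.
Stage dry mass = ε × stage wet mass = 0.142 × 283,300 = 40,228.6 kg.
Burnout mass m_f = stage dry + payload = 40,228.6 + 14,300 = 54,528.6 kg.
Δv = v_e · ln(297,600/54,528.6) = 2780.0 × ln(5.458) = 2780.0 × 1.6970 ≈ 4718 m/s.

Δv ≈ 4720 m/s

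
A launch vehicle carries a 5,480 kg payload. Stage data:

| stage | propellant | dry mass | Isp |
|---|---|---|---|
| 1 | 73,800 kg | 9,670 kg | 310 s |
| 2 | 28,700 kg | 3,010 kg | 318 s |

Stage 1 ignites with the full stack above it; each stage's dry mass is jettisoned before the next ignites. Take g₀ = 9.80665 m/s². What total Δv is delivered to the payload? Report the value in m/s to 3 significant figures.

Ignition mass of stage 1 = 73,800+9,670 + 28,700+3,010 + 5,480 = 120,660 kg.
Stage 1: m₀ = 120,660 kg, m_f = 120,660 − 73,800 = 46,860 kg; Δv = 310×9.80665×ln(2.575) = 3040.1×0.9458 ≈ 2875 m/s.
Stage 2: m₀ = 37,190 kg, m_f = 37,190 − 28,700 = 8,490 kg; Δv = 318×9.80665×ln(4.38) = 3118.5×1.4772 ≈ 4607 m/s.
Total Δv = 2875 + 4607 = 7482 m/s.

Δv ≈ 7480 m/s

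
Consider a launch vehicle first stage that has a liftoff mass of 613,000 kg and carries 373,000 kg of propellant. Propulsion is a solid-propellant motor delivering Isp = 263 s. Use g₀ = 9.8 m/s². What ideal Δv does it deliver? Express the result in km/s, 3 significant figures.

Δv ≈ 2.42 km/s

v_e = Isp · g₀ = 263 × 9.8 = 2577.4 m/s.
m_f = m₀ − m_prop = 613,000 − 373,000 = 240,000 kg.
From the ideal rocket equation, Δv = v_e · ln(m₀/m_f) = 2577.4 × ln(2.554) = 2577.4 × 0.9377 ≈ 2416.9 m/s.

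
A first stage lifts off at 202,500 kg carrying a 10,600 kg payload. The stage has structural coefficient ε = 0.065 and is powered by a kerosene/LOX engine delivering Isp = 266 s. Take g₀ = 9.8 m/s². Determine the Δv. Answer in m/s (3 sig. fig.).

Stage wet mass = m₀ − payload = 202,500 − 10,600 = 191,900 kg.
Stage dry mass = ε × stage wet mass = 0.065 × 191,900 = 12,473.5 kg.
Burnout mass m_f = stage dry + payload = 12,473.5 + 10,600 = 23,073.5 kg.
v_e = Isp · g₀ = 266 × 9.8 = 2606.8 m/s.
Δv = v_e · ln(202,500/23,073.5) = 2606.8 × ln(8.776) = 2606.8 × 2.1721 ≈ 5662 m/s.

Δv ≈ 5660 m/s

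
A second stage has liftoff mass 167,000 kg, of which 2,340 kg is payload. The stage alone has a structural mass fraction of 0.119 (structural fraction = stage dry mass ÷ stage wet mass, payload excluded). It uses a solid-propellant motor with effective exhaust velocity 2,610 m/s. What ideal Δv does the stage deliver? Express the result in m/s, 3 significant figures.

Δv ≈ 5300 m/s

Stage wet mass = m₀ − payload = 167,000 − 2,340 = 164,660 kg.
Stage dry mass = ε × stage wet mass = 0.119 × 164,660 = 19,594.5 kg.
Burnout mass m_f = stage dry + payload = 19,594.5 + 2,340 = 21,934.5 kg.
Using Δv = v_e ln(m₀/m_f): Δv = v_e · ln(167,000/21,934.5) = 2610.0 × ln(7.614) = 2610.0 × 2.0299 ≈ 5298 m/s.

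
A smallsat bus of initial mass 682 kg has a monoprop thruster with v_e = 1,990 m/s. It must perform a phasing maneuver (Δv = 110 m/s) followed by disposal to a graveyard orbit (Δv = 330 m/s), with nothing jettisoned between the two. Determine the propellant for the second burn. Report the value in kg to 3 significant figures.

After the first burn: m = 682 × exp(−110/1990.0) = 682 × 0.94622 = 645.322 kg.
After the second burn: m = 645.322 × exp(−330/1990.0) = 645.322 × 0.84719 = 546.71 kg.
Second-burn propellant = 645.322 − 546.71 = 98.612 kg.

propellant for the second burn ≈ 98.6 kg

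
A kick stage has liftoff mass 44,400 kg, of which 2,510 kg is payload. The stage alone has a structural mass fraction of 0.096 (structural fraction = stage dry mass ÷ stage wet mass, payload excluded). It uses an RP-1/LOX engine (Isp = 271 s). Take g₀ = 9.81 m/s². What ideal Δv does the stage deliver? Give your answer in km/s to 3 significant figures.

Δv ≈ 5.10 km/s

Stage wet mass = m₀ − payload = 44,400 − 2,510 = 41,890 kg.
Stage dry mass = ε × stage wet mass = 0.096 × 41,890 = 4,021.44 kg.
Burnout mass m_f = stage dry + payload = 4,021.44 + 2,510 = 6,531.44 kg.
v_e = Isp · g₀ = 271 × 9.81 = 2658.5 m/s.
Using Δv = v_e ln(m₀/m_f): Δv = v_e · ln(44,400/6,531.44) = 2658.5 × ln(6.798) = 2658.5 × 1.9166 ≈ 5095 m/s.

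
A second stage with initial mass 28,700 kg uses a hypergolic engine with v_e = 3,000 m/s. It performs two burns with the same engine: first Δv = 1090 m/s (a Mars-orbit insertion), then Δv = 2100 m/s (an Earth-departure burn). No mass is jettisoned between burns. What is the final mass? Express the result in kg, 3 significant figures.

After the first burn: m = 28700 × exp(−1090/3000.0) = 28700 × 0.69535 = 19,956.5 kg.
After the second burn: m = 19,956.5 × exp(−2100/3000.0) = 19,956.5 × 0.49659 = 9,910.2 kg.

final mass ≈ 9910 kg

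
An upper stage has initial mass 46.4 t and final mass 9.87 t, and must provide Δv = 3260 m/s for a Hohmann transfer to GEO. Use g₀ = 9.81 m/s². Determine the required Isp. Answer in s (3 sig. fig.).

Isp ≈ 215 s

ln(m₀/m_f) = ln(46400/9870) = ln(4.701) = 1.5478.
By the Tsiolkovsky rocket equation, v_e = Δv / ln(m₀/m_f) = 3260 / 1.5478 = 2106.2 m/s.
Isp = v_e / g₀ = 2106.2 / 9.81 = 214.7 s.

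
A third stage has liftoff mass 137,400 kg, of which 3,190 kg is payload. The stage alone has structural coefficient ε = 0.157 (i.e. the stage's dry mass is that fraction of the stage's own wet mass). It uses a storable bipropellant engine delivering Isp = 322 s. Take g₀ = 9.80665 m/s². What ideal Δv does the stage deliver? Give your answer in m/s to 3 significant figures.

Stage wet mass = m₀ − payload = 137,400 − 3,190 = 134,210 kg.
Stage dry mass = ε × stage wet mass = 0.157 × 134,210 = 21,071 kg.
Burnout mass m_f = stage dry + payload = 21,071 + 3,190 = 24,261 kg.
v_e = Isp · g₀ = 322 × 9.80665 = 3157.7 m/s.
By the Tsiolkovsky rocket equation, Δv = v_e · ln(137,400/24,261) = 3157.7 × ln(5.663) = 3157.7 × 1.7340 ≈ 5476 m/s.

Δv ≈ 5480 m/s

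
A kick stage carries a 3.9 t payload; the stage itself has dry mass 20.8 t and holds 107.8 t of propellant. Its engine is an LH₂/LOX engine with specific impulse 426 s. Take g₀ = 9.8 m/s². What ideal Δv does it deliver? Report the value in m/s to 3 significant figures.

Δv ≈ 7010 m/s

v_e = Isp · g₀ = 426 × 9.8 = 4174.8 m/s.
m₀ = payload + dry + propellant = 3.9 + 20.8 + 107.8 = 132.5 t.
m_f = payload + dry = 3.9 + 20.8 = 24.7 t.
Rocket equation: Δv = v_e · ln(m₀/m_f) = 4174.8 × ln(5.364) = 4174.8 × 1.6798 ≈ 7012.7 m/s.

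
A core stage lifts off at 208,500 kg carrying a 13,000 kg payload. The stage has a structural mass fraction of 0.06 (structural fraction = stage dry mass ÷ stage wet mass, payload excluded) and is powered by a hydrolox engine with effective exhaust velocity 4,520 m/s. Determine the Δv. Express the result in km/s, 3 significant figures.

Stage wet mass = m₀ − payload = 208,500 − 13,000 = 195,500 kg.
Stage dry mass = ε × stage wet mass = 0.06 × 195,500 = 11,730 kg.
Burnout mass m_f = stage dry + payload = 11,730 + 13,000 = 24,730 kg.
By the Tsiolkovsky rocket equation, Δv = v_e · ln(208,500/24,730) = 4520.0 × ln(8.431) = 4520.0 × 2.1319 ≈ 9636 m/s.

Δv ≈ 9.64 km/s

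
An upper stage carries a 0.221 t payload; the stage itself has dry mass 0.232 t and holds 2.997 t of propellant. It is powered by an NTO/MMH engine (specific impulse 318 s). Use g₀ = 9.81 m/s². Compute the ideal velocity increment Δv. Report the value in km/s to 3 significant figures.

v_e = Isp · g₀ = 318 × 9.81 = 3119.6 m/s.
m₀ = payload + dry + propellant = 0.221 + 0.232 + 2.997 = 3.45 t.
m_f = payload + dry = 0.221 + 0.232 = 0.453 t.
Δv = v_e · ln(m₀/m_f) = 3119.6 × ln(7.616) = 3119.6 × 2.0302 ≈ 6333.5 m/s.

Δv ≈ 6.33 km/s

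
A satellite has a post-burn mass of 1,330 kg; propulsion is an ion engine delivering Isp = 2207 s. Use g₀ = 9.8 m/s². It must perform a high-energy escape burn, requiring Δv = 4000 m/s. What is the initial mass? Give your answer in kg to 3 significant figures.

initial mass ≈ 1600 kg

v_e = Isp · g₀ = 2207 × 9.8 = 21628.6 m/s.
m₀/m_f = exp(Δv / v_e) = exp(4000 / 21628.6) = exp(0.1849) = 1.2031.
m₀ = m_f × 1.2031 = 1,330 × 1.2031 = 1,600.12 kg.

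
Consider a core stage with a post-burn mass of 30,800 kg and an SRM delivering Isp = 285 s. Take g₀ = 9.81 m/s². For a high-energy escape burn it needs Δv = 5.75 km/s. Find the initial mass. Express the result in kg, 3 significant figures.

initial mass ≈ 241000 kg

v_e = Isp · g₀ = 285 × 9.81 = 2795.9 m/s.
Rocket equation: m₀/m_f = exp(Δv / v_e) = exp(5750 / 2795.9) = exp(2.0566) = 7.8195.
m₀ = m_f × 7.8195 = 30,800 × 7.8195 = 240,841 kg.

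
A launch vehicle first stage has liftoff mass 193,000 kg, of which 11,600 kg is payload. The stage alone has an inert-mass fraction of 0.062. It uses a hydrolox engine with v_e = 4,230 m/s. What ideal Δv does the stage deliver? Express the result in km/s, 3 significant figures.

Stage wet mass = m₀ − payload = 193,000 − 11,600 = 181,400 kg.
Stage dry mass = ε × stage wet mass = 0.062 × 181,400 = 11,246.8 kg.
Burnout mass m_f = stage dry + payload = 11,246.8 + 11,600 = 22,846.8 kg.
From the ideal rocket equation, Δv = v_e · ln(193,000/22,846.8) = 4230.0 × ln(8.448) = 4230.0 × 2.1339 ≈ 9026 m/s.

Δv ≈ 9.03 km/s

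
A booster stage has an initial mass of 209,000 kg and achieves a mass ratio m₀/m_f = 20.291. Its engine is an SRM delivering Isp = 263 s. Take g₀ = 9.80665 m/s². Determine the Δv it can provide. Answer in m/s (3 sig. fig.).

Δv ≈ 7760 m/s

v_e = Isp · g₀ = 263 × 9.80665 = 2579.1 m/s.
Rocket equation: Δv = v_e · ln(20.291) = 2579.1 × 3.0102 ≈ 7763.7 m/s.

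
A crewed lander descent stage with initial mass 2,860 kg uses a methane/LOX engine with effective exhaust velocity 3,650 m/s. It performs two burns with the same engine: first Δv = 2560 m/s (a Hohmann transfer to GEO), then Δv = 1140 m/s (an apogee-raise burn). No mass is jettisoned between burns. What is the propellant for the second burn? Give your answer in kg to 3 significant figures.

propellant for the second burn ≈ 380 kg

After the first burn: m = 2860 × exp(−2560/3650.0) = 2860 × 0.49591 = 1,418.3 kg.
After the second burn: m = 1,418.3 × exp(−1140/3650.0) = 1,418.3 × 0.73174 = 1,037.83 kg.
Second-burn propellant = 1,418.3 − 1,037.83 = 380.47 kg.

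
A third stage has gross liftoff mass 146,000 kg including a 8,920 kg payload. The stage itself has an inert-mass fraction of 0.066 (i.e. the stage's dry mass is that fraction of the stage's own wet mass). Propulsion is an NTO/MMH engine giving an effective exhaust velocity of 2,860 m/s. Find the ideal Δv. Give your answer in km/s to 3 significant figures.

Stage wet mass = m₀ − payload = 146,000 − 8,920 = 137,080 kg.
Stage dry mass = ε × stage wet mass = 0.066 × 137,080 = 9,047.28 kg.
Burnout mass m_f = stage dry + payload = 9,047.28 + 8,920 = 17,967.28 kg.
Δv = v_e · ln(146,000/17,967.28) = 2860.0 × ln(8.126) = 2860.0 × 2.0951 ≈ 5992 m/s.

Δv ≈ 5.99 km/s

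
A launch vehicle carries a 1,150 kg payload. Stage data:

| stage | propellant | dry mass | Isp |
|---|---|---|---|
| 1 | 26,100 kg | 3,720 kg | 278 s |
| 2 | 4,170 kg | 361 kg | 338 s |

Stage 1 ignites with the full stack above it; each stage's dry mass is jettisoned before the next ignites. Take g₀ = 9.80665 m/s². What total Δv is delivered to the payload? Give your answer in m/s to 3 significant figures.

Δv ≈ 8010 m/s

Ignition mass of stage 1 = 26,100+3,720 + 4,170+361 + 1,150 = 35,501 kg.
Stage 1: m₀ = 35,501 kg, m_f = 35,501 − 26,100 = 9,401 kg; Δv = 278×9.80665×ln(3.776) = 2726.2×1.3287 ≈ 3622 m/s.
Stage 2: m₀ = 5,681 kg, m_f = 5,681 − 4,170 = 1,511 kg; Δv = 338×9.80665×ln(3.76) = 3314.6×1.3244 ≈ 4390 m/s.
Total Δv = 3622 + 4390 = 8012 m/s.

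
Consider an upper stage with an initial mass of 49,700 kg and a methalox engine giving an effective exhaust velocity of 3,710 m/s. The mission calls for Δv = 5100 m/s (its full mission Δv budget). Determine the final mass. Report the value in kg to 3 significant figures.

m₀/m_f = exp(Δv / v_e) = exp(5100 / 3710.0) = exp(1.3747) = 3.9537.
m_f = m₀ / 3.9537 = 49,700 / 3.9537 = 12,570.5 kg.

final mass ≈ 12600 kg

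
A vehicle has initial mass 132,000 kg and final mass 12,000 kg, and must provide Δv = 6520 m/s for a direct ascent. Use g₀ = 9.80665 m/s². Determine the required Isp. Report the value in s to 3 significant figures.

ln(m₀/m_f) = ln(132000/12000) = ln(11) = 2.3979.
From the ideal rocket equation, v_e = Δv / ln(m₀/m_f) = 6520 / 2.3979 = 2719.1 m/s.
Isp = v_e / g₀ = 2719.1 / 9.80665 = 277.3 s.

Isp ≈ 277 s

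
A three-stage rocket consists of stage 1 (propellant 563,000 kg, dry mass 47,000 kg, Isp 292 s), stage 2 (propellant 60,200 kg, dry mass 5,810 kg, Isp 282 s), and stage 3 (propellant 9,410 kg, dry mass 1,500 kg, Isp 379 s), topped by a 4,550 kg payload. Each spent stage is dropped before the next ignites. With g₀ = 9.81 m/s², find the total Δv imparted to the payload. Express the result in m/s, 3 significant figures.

Δv ≈ 12000 m/s

Ignition mass of stage 1 = 563,000+47,000 + 60,200+5,810 + 9,410+1,500 + 4,550 = 691,470 kg.
Stage 1: m₀ = 691,470 kg, m_f = 691,470 − 563,000 = 128,470 kg; Δv = 292×9.81×ln(5.382) = 2864.5×1.6831 ≈ 4821 m/s.
Stage 2: m₀ = 81,470 kg, m_f = 81,470 − 60,200 = 21,270 kg; Δv = 282×9.81×ln(3.83) = 2766.4×1.3429 ≈ 3715 m/s.
Stage 3: m₀ = 15,460 kg, m_f = 15,460 − 9,410 = 6,050 kg; Δv = 379×9.81×ln(2.555) = 3718.0×0.9382 ≈ 3488 m/s.
Total Δv = 4821 + 3715 + 3488 = 12024 m/s.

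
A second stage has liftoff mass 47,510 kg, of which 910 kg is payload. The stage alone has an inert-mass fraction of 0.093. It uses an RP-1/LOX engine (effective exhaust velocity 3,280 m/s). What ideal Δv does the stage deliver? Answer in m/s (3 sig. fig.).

Δv ≈ 7230 m/s

Stage wet mass = m₀ − payload = 47,510 − 910 = 46,600 kg.
Stage dry mass = ε × stage wet mass = 0.093 × 46,600 = 4,333.8 kg.
Burnout mass m_f = stage dry + payload = 4,333.8 + 910 = 5,243.8 kg.
By the Tsiolkovsky rocket equation, Δv = v_e · ln(47,510/5,243.8) = 3280.0 × ln(9.06) = 3280.0 × 2.2039 ≈ 7229 m/s.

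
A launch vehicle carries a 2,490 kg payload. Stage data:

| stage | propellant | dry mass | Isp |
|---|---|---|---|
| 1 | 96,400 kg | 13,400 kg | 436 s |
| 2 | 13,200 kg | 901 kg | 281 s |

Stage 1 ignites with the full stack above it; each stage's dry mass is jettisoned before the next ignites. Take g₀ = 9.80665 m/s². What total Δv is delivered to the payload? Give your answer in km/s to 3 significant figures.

Ignition mass of stage 1 = 96,400+13,400 + 13,200+901 + 2,490 = 126,391 kg.
Stage 1: m₀ = 126,391 kg, m_f = 126,391 − 96,400 = 29,991 kg; Δv = 436×9.80665×ln(4.214) = 4275.7×1.4385 ≈ 6151 m/s.
Stage 2: m₀ = 16,591 kg, m_f = 16,591 − 13,200 = 3,391 kg; Δv = 281×9.80665×ln(4.893) = 2755.7×1.5877 ≈ 4375 m/s.
Total Δv = 6151 + 4375 = 10526 m/s.

Δv ≈ 10.5 km/s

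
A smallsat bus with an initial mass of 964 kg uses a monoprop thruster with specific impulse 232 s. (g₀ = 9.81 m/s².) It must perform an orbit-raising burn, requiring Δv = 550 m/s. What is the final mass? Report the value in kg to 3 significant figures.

final mass ≈ 757 kg

v_e = Isp · g₀ = 232 × 9.81 = 2275.9 m/s.
m₀/m_f = exp(Δv / v_e) = exp(550 / 2275.9) = exp(0.2417) = 1.2734.
m_f = m₀ / 1.2734 = 964 / 1.2734 = 757.028 kg.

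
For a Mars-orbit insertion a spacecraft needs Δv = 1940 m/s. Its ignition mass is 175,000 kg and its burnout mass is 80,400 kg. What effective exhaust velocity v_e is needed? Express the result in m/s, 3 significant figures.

v_e ≈ 2490 m/s

ln(m₀/m_f) = ln(175000/80400) = ln(2.177) = 0.7778.
From the ideal rocket equation, v_e = Δv / ln(m₀/m_f) = 1940 / 0.7778 = 2494.3 m/s.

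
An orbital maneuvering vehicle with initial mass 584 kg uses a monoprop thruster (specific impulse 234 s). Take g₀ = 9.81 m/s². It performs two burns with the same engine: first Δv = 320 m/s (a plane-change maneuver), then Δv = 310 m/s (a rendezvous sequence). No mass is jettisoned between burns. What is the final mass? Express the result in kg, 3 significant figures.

final mass ≈ 444 kg

v_e = Isp · g₀ = 234 × 9.81 = 2295.5 m/s.
After the first burn: m = 584 × exp(−320/2295.5) = 584 × 0.86988 = 508.01 kg.
After the second burn: m = 508.01 × exp(−310/2295.5) = 508.01 × 0.87368 = 443.838 kg.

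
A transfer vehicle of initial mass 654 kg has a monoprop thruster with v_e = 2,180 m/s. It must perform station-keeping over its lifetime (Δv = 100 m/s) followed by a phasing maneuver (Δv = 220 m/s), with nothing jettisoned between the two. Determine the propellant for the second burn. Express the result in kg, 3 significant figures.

propellant for the second burn ≈ 60.0 kg

After the first burn: m = 654 × exp(−100/2180.0) = 654 × 0.95516 = 624.675 kg.
After the second burn: m = 624.675 × exp(−220/2180.0) = 624.675 × 0.90401 = 564.712 kg.
Second-burn propellant = 624.675 − 564.712 = 59.963 kg.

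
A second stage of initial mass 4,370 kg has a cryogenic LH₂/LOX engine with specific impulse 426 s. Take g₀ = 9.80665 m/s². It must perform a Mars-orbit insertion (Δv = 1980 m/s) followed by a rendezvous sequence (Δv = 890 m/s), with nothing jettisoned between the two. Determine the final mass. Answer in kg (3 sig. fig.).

final mass ≈ 2200 kg

v_e = Isp · g₀ = 426 × 9.80665 = 4177.6 m/s.
After the first burn: m = 4370 × exp(−1980/4177.6) = 4370 × 0.62254 = 2,720.5 kg.
After the second burn: m = 2,720.5 × exp(−890/4177.6) = 2,720.5 × 0.80812 = 2,198.49 kg.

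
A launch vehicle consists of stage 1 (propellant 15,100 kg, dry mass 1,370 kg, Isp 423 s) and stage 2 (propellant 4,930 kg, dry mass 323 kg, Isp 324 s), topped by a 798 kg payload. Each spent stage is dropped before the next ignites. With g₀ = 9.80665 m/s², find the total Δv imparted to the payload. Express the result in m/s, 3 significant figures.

Ignition mass of stage 1 = 15,100+1,370 + 4,930+323 + 798 = 22,521 kg.
Stage 1: m₀ = 22,521 kg, m_f = 22,521 − 15,100 = 7,421 kg; Δv = 423×9.80665×ln(3.035) = 4148.2×1.1101 ≈ 4605 m/s.
Stage 2: m₀ = 6,051 kg, m_f = 6,051 − 4,930 = 1,121 kg; Δv = 324×9.80665×ln(5.398) = 3177.4×1.6860 ≈ 5357 m/s.
Total Δv = 4605 + 5357 = 9962 m/s.

Δv ≈ 9960 m/s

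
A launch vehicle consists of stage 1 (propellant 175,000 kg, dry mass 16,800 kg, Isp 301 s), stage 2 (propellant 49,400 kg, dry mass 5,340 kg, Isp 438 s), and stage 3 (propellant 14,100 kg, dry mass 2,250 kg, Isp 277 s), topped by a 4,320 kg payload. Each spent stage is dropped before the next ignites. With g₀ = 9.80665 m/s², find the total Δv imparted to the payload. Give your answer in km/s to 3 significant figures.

Ignition mass of stage 1 = 175,000+16,800 + 49,400+5,340 + 14,100+2,250 + 4,320 = 267,210 kg.
Stage 1: m₀ = 267,210 kg, m_f = 267,210 − 175,000 = 92,210 kg; Δv = 301×9.80665×ln(2.898) = 2951.8×1.0640 ≈ 3141 m/s.
Stage 2: m₀ = 75,410 kg, m_f = 75,410 − 49,400 = 26,010 kg; Δv = 438×9.80665×ln(2.899) = 4295.3×1.0645 ≈ 4572 m/s.
Stage 3: m₀ = 20,670 kg, m_f = 20,670 − 14,100 = 6,570 kg; Δv = 277×9.80665×ln(3.146) = 2716.4×1.1462 ≈ 3114 m/s.
Total Δv = 3141 + 4572 + 3114 = 10827 m/s.

Δv ≈ 10.8 km/s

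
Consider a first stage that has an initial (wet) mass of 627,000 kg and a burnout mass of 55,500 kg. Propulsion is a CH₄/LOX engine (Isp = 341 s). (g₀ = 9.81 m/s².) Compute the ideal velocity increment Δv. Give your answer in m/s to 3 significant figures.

Δv ≈ 8110 m/s

v_e = Isp · g₀ = 341 × 9.81 = 3345.2 m/s.
Δv = v_e · ln(m₀/m_f) = 3345.2 × ln(11.3) = 3345.2 × 2.4246 ≈ 8110.7 m/s.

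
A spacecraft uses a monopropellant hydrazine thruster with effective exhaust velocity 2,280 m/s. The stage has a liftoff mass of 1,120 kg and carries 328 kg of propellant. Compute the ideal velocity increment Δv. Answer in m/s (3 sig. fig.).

m_f = m₀ − m_prop = 1,120 − 328 = 792 kg.
By the Tsiolkovsky rocket equation, Δv = v_e · ln(m₀/m_f) = 2280.0 × ln(1.414) = 2280.0 × 0.3465 ≈ 790.1 m/s.

Δv ≈ 790 m/s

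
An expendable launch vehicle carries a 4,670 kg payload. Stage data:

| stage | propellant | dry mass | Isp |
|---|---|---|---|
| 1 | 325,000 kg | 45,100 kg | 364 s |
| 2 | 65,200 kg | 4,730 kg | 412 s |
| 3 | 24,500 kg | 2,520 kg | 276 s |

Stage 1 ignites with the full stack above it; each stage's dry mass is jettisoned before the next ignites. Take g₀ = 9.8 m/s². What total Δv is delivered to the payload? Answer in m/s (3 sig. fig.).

Δv ≈ 12300 m/s

Ignition mass of stage 1 = 325,000+45,100 + 65,200+4,730 + 24,500+2,520 + 4,670 = 471,720 kg.
Stage 1: m₀ = 471,720 kg, m_f = 471,720 − 325,000 = 146,720 kg; Δv = 364×9.8×ln(3.215) = 3567.2×1.1679 ≈ 4166 m/s.
Stage 2: m₀ = 101,620 kg, m_f = 101,620 − 65,200 = 36,420 kg; Δv = 412×9.8×ln(2.79) = 4037.6×1.0261 ≈ 4143 m/s.
Stage 3: m₀ = 31,690 kg, m_f = 31,690 − 24,500 = 7,190 kg; Δv = 276×9.8×ln(4.408) = 2704.8×1.4833 ≈ 4012 m/s.
Total Δv = 4166 + 4143 + 4012 = 12321 m/s.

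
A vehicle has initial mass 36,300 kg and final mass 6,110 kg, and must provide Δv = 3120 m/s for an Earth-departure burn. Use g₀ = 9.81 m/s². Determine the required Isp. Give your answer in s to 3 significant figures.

ln(m₀/m_f) = ln(36300/6110) = ln(5.941) = 1.7819.
v_e = Δv / ln(m₀/m_f) = 3120 / 1.7819 = 1750.9 m/s.
Isp = v_e / g₀ = 1750.9 / 9.81 = 178.5 s.

Isp ≈ 178 s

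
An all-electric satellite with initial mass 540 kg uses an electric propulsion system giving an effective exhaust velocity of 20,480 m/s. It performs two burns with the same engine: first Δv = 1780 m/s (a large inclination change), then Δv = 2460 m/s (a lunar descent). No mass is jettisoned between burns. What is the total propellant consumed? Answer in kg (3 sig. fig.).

total propellant consumed ≈ 101 kg

After the first burn: m = 540 × exp(−1780/20480.0) = 540 × 0.91676 = 495.05 kg.
After the second burn: m = 495.05 × exp(−2460/20480.0) = 495.05 × 0.88682 = 439.02 kg.
Total propellant = m₀ − m_final = 540 − 439.02 = 100.98 kg.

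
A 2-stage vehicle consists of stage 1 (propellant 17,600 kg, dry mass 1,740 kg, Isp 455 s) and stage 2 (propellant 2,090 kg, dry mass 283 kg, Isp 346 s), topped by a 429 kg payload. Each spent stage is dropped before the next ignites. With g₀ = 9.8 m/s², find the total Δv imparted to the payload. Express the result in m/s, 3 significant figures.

Δv ≈ 11700 m/s

Ignition mass of stage 1 = 17,600+1,740 + 2,090+283 + 429 = 22,142 kg.
Stage 1: m₀ = 22,142 kg, m_f = 22,142 − 17,600 = 4,542 kg; Δv = 455×9.8×ln(4.875) = 4459.0×1.5841 ≈ 7064 m/s.
Stage 2: m₀ = 2,802 kg, m_f = 2,802 − 2,090 = 712 kg; Δv = 346×9.8×ln(3.935) = 3390.8×1.3700 ≈ 4645 m/s.
Total Δv = 7064 + 4645 = 11709 m/s.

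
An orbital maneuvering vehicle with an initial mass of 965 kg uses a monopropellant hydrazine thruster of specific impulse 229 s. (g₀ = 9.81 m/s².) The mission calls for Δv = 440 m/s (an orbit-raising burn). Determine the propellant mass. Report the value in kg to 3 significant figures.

propellant mass ≈ 172 kg

v_e = Isp · g₀ = 229 × 9.81 = 2246.5 m/s.
By the Tsiolkovsky rocket equation, m₀/m_f = exp(Δv / v_e) = exp(440 / 2246.5) = exp(0.1959) = 1.2164.
m_f = 965 / 1.2164 = 793.325 kg, so propellant = m₀ − m_f = 965 − 793.325 = 171.675 kg.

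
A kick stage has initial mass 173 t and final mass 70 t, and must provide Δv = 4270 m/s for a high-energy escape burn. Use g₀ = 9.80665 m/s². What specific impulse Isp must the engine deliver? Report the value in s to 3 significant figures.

Isp ≈ 481 s

ln(m₀/m_f) = ln(173000/70000) = ln(2.471) = 0.9048.
v_e = Δv / ln(m₀/m_f) = 4270 / 0.9048 = 4719.3 m/s.
Isp = v_e / g₀ = 4719.3 / 9.80665 = 481.2 s.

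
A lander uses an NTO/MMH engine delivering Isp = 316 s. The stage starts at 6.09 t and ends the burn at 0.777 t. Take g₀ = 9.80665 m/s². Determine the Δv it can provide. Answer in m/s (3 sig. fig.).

v_e = Isp · g₀ = 316 × 9.80665 = 3098.9 m/s.
Δv = v_e · ln(m₀/m_f) = 3098.9 × ln(7.838) = 3098.9 × 2.0590 ≈ 6380.5 m/s.

Δv ≈ 6380 m/s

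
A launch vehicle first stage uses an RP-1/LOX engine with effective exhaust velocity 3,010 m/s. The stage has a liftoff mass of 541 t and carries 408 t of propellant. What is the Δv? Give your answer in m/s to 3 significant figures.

Δv ≈ 4220 m/s

m_f = m₀ − m_prop = 541 − 408 = 133 t.
Δv = v_e · ln(m₀/m_f) = 3010.0 × ln(4.068) = 3010.0 × 1.4031 ≈ 4223.2 m/s.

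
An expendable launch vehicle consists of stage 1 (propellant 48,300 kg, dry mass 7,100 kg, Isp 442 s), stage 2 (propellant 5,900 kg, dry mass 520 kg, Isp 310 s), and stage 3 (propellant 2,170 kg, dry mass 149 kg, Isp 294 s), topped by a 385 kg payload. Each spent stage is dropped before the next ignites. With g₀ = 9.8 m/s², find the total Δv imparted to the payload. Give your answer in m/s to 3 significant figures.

Δv ≈ 13800 m/s

Ignition mass of stage 1 = 48,300+7,100 + 5,900+520 + 2,170+149 + 385 = 64,524 kg.
Stage 1: m₀ = 64,524 kg, m_f = 64,524 − 48,300 = 16,224 kg; Δv = 442×9.8×ln(3.977) = 4331.6×1.3805 ≈ 5980 m/s.
Stage 2: m₀ = 9,124 kg, m_f = 9,124 − 5,900 = 3,224 kg; Δv = 310×9.8×ln(2.83) = 3038.0×1.0403 ≈ 3160 m/s.
Stage 3: m₀ = 2,704 kg, m_f = 2,704 − 2,170 = 534 kg; Δv = 294×9.8×ln(5.064) = 2881.2×1.6221 ≈ 4674 m/s.
Total Δv = 5980 + 3160 + 4674 = 13814 m/s.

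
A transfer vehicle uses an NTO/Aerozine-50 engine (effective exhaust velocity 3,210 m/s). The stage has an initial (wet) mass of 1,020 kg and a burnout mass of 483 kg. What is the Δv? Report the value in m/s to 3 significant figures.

Δv ≈ 2400 m/s

By the Tsiolkovsky rocket equation, Δv = v_e · ln(m₀/m_f) = 3210.0 × ln(2.112) = 3210.0 × 0.7475 ≈ 2399.6 m/s.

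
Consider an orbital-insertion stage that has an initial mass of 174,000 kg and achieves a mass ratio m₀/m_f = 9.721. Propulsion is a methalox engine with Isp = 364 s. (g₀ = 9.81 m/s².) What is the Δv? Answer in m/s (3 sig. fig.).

Δv ≈ 8120 m/s

v_e = Isp · g₀ = 364 × 9.81 = 3570.8 m/s.
Δv = v_e · ln(9.721) = 3570.8 × 2.2743 ≈ 8121.1 m/s.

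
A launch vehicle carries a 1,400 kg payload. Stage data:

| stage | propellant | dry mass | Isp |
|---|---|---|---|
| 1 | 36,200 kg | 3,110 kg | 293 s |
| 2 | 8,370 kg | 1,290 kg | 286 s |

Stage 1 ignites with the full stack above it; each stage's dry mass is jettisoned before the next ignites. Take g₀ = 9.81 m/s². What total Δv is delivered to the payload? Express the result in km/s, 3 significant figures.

Ignition mass of stage 1 = 36,200+3,110 + 8,370+1,290 + 1,400 = 50,370 kg.
Stage 1: m₀ = 50,370 kg, m_f = 50,370 − 36,200 = 14,170 kg; Δv = 293×9.81×ln(3.555) = 2874.3×1.2683 ≈ 3645 m/s.
Stage 2: m₀ = 11,060 kg, m_f = 11,060 − 8,370 = 2,690 kg; Δv = 286×9.81×ln(4.112) = 2805.7×1.4138 ≈ 3967 m/s.
Total Δv = 3645 + 3967 = 7612 m/s.

Δv ≈ 7.61 km/s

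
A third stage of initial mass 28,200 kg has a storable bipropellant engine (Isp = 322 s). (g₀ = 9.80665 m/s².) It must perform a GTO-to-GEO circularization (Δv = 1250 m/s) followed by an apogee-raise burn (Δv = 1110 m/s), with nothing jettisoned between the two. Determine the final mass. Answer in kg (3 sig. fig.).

final mass ≈ 13400 kg

v_e = Isp · g₀ = 322 × 9.80665 = 3157.7 m/s.
After the first burn: m = 28200 × exp(−1250/3157.7) = 28200 × 0.67311 = 18,981.7 kg.
After the second burn: m = 18,981.7 × exp(−1110/3157.7) = 18,981.7 × 0.70362 = 13,355.9 kg.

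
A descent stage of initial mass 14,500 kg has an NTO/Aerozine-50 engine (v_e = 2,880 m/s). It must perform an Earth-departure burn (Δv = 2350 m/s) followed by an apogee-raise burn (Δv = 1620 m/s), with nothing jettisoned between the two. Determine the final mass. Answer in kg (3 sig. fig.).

final mass ≈ 3650 kg

After the first burn: m = 14500 × exp(−2350/2880.0) = 14500 × 0.44221 = 6,412.05 kg.
After the second burn: m = 6,412.05 × exp(−1620/2880.0) = 6,412.05 × 0.56978 = 3,653.46 kg.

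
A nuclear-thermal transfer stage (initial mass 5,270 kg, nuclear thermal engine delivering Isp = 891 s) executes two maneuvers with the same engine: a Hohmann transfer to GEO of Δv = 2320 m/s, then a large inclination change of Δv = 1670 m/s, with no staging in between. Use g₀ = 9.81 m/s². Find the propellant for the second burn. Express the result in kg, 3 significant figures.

v_e = Isp · g₀ = 891 × 9.81 = 8740.7 m/s.
After the first burn: m = 5270 × exp(−2320/8740.7) = 5270 × 0.76688 = 4,041.46 kg.
After the second burn: m = 4,041.46 × exp(−1670/8740.7) = 4,041.46 × 0.82608 = 3,338.57 kg.
Second-burn propellant = 4,041.46 − 3,338.57 = 702.89 kg.

propellant for the second burn ≈ 703 kg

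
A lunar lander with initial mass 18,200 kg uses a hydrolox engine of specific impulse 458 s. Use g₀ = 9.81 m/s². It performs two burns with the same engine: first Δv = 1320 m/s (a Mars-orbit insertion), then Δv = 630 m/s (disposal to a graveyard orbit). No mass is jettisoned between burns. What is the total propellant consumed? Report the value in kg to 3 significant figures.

total propellant consumed ≈ 6410 kg

v_e = Isp · g₀ = 458 × 9.81 = 4493.0 m/s.
After the first burn: m = 18200 × exp(−1320/4493.0) = 18200 × 0.74543 = 13,566.8 kg.
After the second burn: m = 13,566.8 × exp(−630/4493.0) = 13,566.8 × 0.86917 = 11,791.9 kg.
Total propellant = m₀ − m_final = 18200 − 11,791.9 = 6,408.1 kg.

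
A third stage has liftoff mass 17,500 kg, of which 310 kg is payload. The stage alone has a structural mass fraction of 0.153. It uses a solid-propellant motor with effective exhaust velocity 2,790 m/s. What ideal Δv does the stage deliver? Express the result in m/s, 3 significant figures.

Stage wet mass = m₀ − payload = 17,500 − 310 = 17,190 kg.
Stage dry mass = ε × stage wet mass = 0.153 × 17,190 = 2,630.07 kg.
Burnout mass m_f = stage dry + payload = 2,630.07 + 310 = 2,940.07 kg.
By the Tsiolkovsky rocket equation, Δv = v_e · ln(17,500/2,940.07) = 2790.0 × ln(5.952) = 2790.0 × 1.7838 ≈ 4977 m/s.

Δv ≈ 4980 m/s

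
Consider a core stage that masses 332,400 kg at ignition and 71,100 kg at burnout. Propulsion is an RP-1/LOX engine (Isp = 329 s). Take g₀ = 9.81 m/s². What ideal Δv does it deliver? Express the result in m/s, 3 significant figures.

v_e = Isp · g₀ = 329 × 9.81 = 3227.5 m/s.
Using Δv = v_e ln(m₀/m_f): Δv = v_e · ln(m₀/m_f) = 3227.5 × ln(4.675) = 3227.5 × 1.5423 ≈ 4977.6 m/s.

Δv ≈ 4980 m/s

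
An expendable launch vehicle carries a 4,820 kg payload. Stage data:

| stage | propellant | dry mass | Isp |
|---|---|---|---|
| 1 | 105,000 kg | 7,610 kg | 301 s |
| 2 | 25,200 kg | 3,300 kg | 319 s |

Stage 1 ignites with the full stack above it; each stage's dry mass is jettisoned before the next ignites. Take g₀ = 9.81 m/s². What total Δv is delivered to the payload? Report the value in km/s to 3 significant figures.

Ignition mass of stage 1 = 105,000+7,610 + 25,200+3,300 + 4,820 = 145,930 kg.
Stage 1: m₀ = 145,930 kg, m_f = 145,930 − 105,000 = 40,930 kg; Δv = 301×9.81×ln(3.565) = 2952.8×1.2713 ≈ 3754 m/s.
Stage 2: m₀ = 33,320 kg, m_f = 33,320 − 25,200 = 8,120 kg; Δv = 319×9.81×ln(4.103) = 3129.4×1.4118 ≈ 4418 m/s.
Total Δv = 3754 + 4418 = 8172 m/s.

Δv ≈ 8.17 km/s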